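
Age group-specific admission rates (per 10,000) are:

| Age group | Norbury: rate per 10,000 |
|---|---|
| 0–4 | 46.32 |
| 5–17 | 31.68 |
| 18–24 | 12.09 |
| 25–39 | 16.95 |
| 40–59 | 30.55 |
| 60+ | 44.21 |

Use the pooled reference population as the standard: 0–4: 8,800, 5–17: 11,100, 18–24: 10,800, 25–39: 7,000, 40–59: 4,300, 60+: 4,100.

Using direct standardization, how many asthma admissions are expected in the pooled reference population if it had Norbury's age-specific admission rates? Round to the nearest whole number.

Expected asthma admissions = Σ (standard pop × age-specific rate ÷ 10,000)
= 8,800×46.32/10,000 + 11,100×31.68/10,000 + 10,800×12.09/10,000 + 7,000×16.95/10,000 + 4,300×30.55/10,000 + 4,100×44.21/10,000
= 40.76 + 35.16 + 13.06 + 11.87 + 13.14 + 18.13 = 132.11.

132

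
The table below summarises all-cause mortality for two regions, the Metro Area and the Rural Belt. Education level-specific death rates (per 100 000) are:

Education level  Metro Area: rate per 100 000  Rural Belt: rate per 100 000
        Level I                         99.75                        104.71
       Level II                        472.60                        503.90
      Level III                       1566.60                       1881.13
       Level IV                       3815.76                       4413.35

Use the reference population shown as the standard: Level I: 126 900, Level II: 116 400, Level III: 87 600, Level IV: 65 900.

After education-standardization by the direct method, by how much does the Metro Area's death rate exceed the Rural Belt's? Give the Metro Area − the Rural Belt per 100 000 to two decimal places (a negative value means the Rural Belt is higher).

Standard total = 396 800; weights = 0.3198, 0.2933, 0.2208, 0.1661.
The Metro Area: 0.3198×99.75 + 0.2933×472.60 + 0.2208×1566.60 + 0.1661×3815.76 = 1150.1050 per 100 000.
The Rural Belt: 0.3198×104.71 + 0.2933×503.90 + 0.2208×1881.13 + 0.1661×4413.35 = 1329.5575 per 100 000.
Difference = 1150.1050 − 1329.5575 = -179.4525.

-179.45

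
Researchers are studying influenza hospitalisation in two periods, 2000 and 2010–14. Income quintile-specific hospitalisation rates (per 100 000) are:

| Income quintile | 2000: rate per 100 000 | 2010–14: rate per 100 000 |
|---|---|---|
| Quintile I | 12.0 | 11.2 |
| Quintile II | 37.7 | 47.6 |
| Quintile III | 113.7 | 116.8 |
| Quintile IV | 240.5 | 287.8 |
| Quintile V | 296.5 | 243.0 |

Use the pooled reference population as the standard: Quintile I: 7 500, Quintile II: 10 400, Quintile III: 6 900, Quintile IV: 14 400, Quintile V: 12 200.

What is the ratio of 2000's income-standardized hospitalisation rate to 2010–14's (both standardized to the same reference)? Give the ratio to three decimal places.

Standard total = 51 400; weights = 0.1459, 0.2023, 0.1342, 0.2802, 0.2374.
2000: 0.1459×12.0 + 0.2023×37.7 + 0.1342×113.7 + 0.2802×240.5 + 0.2374×296.5 = 162.3951 per 100 000.
2010–14: 0.1459×11.2 + 0.2023×47.6 + 0.1342×116.8 + 0.2802×287.8 + 0.2374×243.0 = 165.2506 per 100 000.
Ratio = 162.3951 ÷ 165.2506 = 0.98272.

0.983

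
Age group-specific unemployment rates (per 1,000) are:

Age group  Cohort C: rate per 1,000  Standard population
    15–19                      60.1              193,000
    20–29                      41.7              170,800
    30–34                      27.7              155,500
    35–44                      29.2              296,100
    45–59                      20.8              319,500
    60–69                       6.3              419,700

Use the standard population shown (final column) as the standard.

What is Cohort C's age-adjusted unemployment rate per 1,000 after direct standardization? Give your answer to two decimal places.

26.35

Standard total = 1,554,600; weights = 0.1241, 0.1099, 0.1000, 0.1905, 0.2055, 0.2700.
Standardized rate: 0.1241×60.1 + 0.1099×41.7 + 0.1000×27.7 + 0.1905×29.2 + 0.2055×20.8 + 0.2700×6.3 = 26.3507 per 1,000.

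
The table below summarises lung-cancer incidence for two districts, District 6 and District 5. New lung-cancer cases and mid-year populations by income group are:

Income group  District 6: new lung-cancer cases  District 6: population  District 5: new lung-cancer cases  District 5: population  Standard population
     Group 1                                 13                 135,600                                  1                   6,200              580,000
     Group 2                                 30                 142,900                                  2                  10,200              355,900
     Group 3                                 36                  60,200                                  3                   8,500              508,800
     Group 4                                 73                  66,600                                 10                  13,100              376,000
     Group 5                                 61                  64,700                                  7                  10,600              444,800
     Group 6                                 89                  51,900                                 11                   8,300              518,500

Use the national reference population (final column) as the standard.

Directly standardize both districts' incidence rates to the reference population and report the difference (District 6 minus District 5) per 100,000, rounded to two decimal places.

19.55

Income-specific rates per 100,000 for District 6: 9.59, 20.99, 59.80, 109.61, 94.28, 171.48.
For District 5: 16.13, 19.61, 35.29, 76.34, 66.04, 132.53.
Standard total = 2,784,000; weights = 0.2083, 0.1278, 0.1828, 0.1351, 0.1598, 0.1862.
District 6: 0.2083×9.59 + 0.1278×20.99 + 0.1828×59.80 + 0.1351×109.61 + 0.1598×94.28 + 0.1862×171.48 = 77.4147 per 100,000.
District 5: 0.2083×16.13 + 0.1278×19.61 + 0.1828×35.29 + 0.1351×76.34 + 0.1598×66.04 + 0.1862×132.53 = 57.8605 per 100,000.
Difference = 77.4147 − 57.8605 = 19.5542.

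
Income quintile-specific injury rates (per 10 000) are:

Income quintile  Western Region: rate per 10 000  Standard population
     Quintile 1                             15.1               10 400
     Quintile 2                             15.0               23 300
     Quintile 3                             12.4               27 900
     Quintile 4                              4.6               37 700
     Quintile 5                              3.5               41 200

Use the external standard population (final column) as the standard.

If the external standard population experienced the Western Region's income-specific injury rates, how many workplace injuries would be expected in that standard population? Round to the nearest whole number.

117

Expected workplace injuries = Σ (standard pop × income-specific rate ÷ 10 000)
= 10 400×15.1/10 000 + 23 300×15.0/10 000 + 27 900×12.4/10 000 + 37 700×4.6/10 000 + 41 200×3.5/10 000
= 15.70 + 34.95 + 34.60 + 17.34 + 14.42 = 117.01.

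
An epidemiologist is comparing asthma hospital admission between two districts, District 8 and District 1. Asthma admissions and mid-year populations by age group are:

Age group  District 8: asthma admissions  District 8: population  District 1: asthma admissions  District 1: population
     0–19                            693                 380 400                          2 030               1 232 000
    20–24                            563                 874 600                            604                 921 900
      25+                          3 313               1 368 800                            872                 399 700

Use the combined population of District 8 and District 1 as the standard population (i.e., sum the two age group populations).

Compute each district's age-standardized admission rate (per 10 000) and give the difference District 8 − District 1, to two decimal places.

1.32

Age-specific rates per 10 000 for District 8: 18.22, 6.44, 24.20.
For District 1: 16.48, 6.55, 21.82.
Combined standard total = 5 177 400; weights = 0.3114, 0.3470, 0.3416.
District 8: 0.3114×18.22 + 0.3470×6.44 + 0.3416×24.20 = 16.1747 per 10 000.
District 1: 0.3114×16.48 + 0.3470×6.55 + 0.3416×21.82 = 14.8569 per 10 000.
Difference = 16.1747 − 14.8569 = 1.3178.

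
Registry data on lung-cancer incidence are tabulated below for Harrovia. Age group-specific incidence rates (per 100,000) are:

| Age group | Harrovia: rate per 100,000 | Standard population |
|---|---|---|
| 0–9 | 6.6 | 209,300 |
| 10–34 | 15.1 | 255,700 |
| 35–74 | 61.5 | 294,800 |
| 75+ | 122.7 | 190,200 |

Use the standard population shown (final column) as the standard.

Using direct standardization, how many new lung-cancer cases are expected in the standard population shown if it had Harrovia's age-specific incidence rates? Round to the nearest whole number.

Expected new lung-cancer cases = Σ (standard pop × age-specific rate ÷ 100,000)
= 209,300×6.6/100,000 + 255,700×15.1/100,000 + 294,800×61.5/100,000 + 190,200×122.7/100,000
= 13.81 + 38.61 + 181.30 + 233.38 = 467.10.

467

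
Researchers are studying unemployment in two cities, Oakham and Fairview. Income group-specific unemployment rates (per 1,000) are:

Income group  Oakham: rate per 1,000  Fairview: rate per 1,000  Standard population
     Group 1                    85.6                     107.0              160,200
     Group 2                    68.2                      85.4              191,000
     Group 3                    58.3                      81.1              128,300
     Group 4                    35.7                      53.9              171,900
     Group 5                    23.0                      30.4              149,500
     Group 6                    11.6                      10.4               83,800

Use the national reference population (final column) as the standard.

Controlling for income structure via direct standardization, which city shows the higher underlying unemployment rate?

Standard total = 884,700; weights = 0.1811, 0.2159, 0.1450, 0.1943, 0.1690, 0.0947.
Oakham: 0.1811×85.6 + 0.2159×68.2 + 0.1450×58.3 + 0.1943×35.7 + 0.1690×23.0 + 0.0947×11.6 = 50.6009 per 1,000.
Fairview: 0.1811×107.0 + 0.2159×85.4 + 0.1450×81.1 + 0.1943×53.9 + 0.1690×30.4 + 0.0947×10.4 = 66.1689 per 1,000.

Fairview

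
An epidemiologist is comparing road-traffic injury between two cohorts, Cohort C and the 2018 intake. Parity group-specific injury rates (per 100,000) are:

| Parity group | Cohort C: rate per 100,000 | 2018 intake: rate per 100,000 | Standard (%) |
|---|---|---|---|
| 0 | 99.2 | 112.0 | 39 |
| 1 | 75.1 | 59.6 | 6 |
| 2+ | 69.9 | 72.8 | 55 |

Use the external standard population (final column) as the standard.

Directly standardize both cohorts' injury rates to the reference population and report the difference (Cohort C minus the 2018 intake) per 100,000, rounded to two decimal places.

Standard weights: 0.39, 0.06, 0.55.
Cohort C: 0.3900×99.2 + 0.0600×75.1 + 0.5500×69.9 = 81.6390 per 100,000.
The 2018 intake: 0.3900×112.0 + 0.0600×59.6 + 0.5500×72.8 = 87.2960 per 100,000.
Difference = 81.6390 − 87.2960 = -5.6570.

-5.66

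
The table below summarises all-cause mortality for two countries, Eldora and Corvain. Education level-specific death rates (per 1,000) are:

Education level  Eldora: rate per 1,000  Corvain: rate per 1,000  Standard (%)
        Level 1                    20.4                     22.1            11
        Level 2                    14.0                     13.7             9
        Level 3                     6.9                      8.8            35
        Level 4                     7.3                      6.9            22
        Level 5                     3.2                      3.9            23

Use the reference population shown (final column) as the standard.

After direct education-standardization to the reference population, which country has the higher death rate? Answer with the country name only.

Corvain

Standard weights: 0.11, 0.09, 0.35, 0.22, 0.23.
Eldora: 0.1100×20.4 + 0.0900×14.0 + 0.3500×6.9 + 0.2200×7.3 + 0.2300×3.2 = 8.2610 per 1,000.
Corvain: 0.1100×22.1 + 0.0900×13.7 + 0.3500×8.8 + 0.2200×6.9 + 0.2300×3.9 = 9.1590 per 1,000.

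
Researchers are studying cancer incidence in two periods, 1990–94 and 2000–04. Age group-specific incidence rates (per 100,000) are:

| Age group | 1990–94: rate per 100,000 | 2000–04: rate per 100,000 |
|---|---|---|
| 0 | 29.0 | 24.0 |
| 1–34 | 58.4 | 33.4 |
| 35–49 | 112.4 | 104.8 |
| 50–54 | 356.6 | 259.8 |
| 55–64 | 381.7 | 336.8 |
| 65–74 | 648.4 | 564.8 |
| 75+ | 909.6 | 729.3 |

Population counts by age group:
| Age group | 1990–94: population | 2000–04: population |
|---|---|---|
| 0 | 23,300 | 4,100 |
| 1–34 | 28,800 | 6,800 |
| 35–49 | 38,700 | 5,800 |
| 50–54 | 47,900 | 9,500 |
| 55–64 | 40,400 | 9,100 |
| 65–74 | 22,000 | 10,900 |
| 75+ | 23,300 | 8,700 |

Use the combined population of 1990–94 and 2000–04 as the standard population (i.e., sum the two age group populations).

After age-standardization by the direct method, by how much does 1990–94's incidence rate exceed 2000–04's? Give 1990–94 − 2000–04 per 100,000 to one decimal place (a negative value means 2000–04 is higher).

Combined standard total = 279,300; weights = 0.0981, 0.1275, 0.1593, 0.2055, 0.1772, 0.1178, 0.1146.
1990–94: 0.0981×29.0 + 0.1275×58.4 + 0.1593×112.4 + 0.2055×356.6 + 0.1772×381.7 + 0.1178×648.4 + 0.1146×909.6 = 349.7243 per 100,000.
2000–04: 0.0981×24.0 + 0.1275×33.4 + 0.1593×104.8 + 0.2055×259.8 + 0.1772×336.8 + 0.1178×564.8 + 0.1146×729.3 = 286.4801 per 100,000.
Difference = 349.7243 − 286.4801 = 63.2442.

63.2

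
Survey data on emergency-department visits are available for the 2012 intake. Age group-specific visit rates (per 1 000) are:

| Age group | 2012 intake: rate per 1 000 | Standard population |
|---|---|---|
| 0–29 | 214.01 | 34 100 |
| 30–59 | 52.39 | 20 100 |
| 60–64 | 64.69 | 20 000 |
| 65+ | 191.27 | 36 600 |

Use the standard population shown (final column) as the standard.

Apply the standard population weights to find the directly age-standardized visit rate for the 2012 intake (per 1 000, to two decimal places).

150.23

Standard total = 110 800; weights = 0.3078, 0.1814, 0.1805, 0.3303.
Standardized rate: 0.3078×214.01 + 0.1814×52.39 + 0.1805×64.69 + 0.3303×191.27 = 150.2262 per 1 000.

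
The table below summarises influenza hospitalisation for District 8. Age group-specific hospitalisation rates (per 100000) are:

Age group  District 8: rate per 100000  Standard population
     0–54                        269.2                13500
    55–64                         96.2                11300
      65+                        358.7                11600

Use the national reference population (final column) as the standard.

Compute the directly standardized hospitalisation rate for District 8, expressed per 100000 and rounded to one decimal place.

Standard total = 36400; weights = 0.3709, 0.3104, 0.3187.
Standardized rate: 0.3709×269.2 + 0.3104×96.2 + 0.3187×358.7 = 244.0159 per 100000.

244.0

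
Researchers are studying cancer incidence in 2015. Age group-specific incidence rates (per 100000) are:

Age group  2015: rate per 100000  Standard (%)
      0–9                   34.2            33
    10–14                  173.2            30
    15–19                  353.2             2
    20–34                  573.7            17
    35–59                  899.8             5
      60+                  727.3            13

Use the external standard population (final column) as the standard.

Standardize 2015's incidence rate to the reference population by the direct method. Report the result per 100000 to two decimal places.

Standard weights: 0.33, 0.30, 0.02, 0.17, 0.05, 0.13.
Standardized rate: 0.3300×34.2 + 0.3000×173.2 + 0.0200×353.2 + 0.1700×573.7 + 0.0500×899.8 + 0.1300×727.3 = 307.3780 per 100000.

307.38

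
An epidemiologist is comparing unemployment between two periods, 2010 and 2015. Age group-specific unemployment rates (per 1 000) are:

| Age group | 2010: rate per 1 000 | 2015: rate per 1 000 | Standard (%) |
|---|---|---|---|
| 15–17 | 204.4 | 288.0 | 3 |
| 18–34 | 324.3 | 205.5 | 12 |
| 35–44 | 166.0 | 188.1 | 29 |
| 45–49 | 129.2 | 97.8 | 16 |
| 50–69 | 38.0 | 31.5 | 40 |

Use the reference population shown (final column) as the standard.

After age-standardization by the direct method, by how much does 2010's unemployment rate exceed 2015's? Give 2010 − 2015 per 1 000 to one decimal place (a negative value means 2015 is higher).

Standard weights: 0.03, 0.12, 0.29, 0.16, 0.40.
2010: 0.0300×204.4 + 0.1200×324.3 + 0.2900×166.0 + 0.1600×129.2 + 0.4000×38.0 = 129.0600 per 1 000.
2015: 0.0300×288.0 + 0.1200×205.5 + 0.2900×188.1 + 0.1600×97.8 + 0.4000×31.5 = 116.0970 per 1 000.
Difference = 129.0600 − 116.0970 = 12.9630.

13.0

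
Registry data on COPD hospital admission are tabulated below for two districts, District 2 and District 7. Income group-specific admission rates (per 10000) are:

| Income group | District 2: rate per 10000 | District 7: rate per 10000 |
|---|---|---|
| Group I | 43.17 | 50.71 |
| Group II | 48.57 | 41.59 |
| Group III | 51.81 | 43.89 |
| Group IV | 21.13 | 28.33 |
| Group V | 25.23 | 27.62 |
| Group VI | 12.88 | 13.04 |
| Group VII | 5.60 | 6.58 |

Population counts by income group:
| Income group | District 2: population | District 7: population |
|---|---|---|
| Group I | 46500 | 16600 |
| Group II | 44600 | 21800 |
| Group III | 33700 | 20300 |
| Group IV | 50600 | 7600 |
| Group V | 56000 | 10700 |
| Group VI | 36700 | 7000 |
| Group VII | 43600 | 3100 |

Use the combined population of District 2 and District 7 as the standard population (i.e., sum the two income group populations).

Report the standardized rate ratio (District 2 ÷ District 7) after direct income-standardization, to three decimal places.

0.983

Combined standard total = 398800; weights = 0.1582, 0.1665, 0.1354, 0.1459, 0.1673, 0.1096, 0.1171.
District 2: 0.1582×43.17 + 0.1665×48.57 + 0.1354×51.81 + 0.1459×21.13 + 0.1673×25.23 + 0.1096×12.88 + 0.1171×5.60 = 31.3034 per 10000.
District 7: 0.1582×50.71 + 0.1665×41.59 + 0.1354×43.89 + 0.1459×28.33 + 0.1673×27.62 + 0.1096×13.04 + 0.1171×6.58 = 31.8446 per 10000.
Ratio = 31.3034 ÷ 31.8446 = 0.98300.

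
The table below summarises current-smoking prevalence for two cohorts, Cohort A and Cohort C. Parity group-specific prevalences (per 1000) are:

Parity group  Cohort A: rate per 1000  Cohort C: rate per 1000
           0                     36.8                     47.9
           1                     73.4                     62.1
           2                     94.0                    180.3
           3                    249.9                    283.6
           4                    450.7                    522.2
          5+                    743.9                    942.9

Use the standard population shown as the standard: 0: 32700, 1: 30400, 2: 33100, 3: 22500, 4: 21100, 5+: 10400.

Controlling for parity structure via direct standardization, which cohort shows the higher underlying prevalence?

Standard total = 150200; weights = 0.2177, 0.2024, 0.2204, 0.1498, 0.1405, 0.0692.
Cohort A: 0.2177×36.8 + 0.2024×73.4 + 0.2204×94.0 + 0.1498×249.9 + 0.1405×450.7 + 0.0692×743.9 = 195.8402 per 1000.
Cohort C: 0.2177×47.9 + 0.2024×62.1 + 0.2204×180.3 + 0.1498×283.6 + 0.1405×522.2 + 0.0692×942.9 = 243.8594 per 1000.

Cohort C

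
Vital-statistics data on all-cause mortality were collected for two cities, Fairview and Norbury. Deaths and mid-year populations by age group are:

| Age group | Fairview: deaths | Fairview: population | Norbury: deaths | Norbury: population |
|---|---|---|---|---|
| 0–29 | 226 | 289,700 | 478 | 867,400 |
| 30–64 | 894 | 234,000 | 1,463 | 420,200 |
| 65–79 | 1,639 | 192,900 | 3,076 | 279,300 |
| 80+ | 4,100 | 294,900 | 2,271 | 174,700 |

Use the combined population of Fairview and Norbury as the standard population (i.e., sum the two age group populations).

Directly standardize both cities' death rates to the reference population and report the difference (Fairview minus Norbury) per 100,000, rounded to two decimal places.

-10.07

Age-specific rates per 100,000 for Fairview: 78.01, 382.05, 849.66, 1390.30.
For Norbury: 55.11, 348.17, 1101.32, 1299.94.
Combined standard total = 2,753,100; weights = 0.4203, 0.2376, 0.1715, 0.1706.
Fairview: 0.4203×78.01 + 0.2376×382.05 + 0.1715×849.66 + 0.1706×1390.30 = 506.4480 per 100,000.
Norbury: 0.4203×55.11 + 0.2376×348.17 + 0.1715×1101.32 + 0.1706×1299.94 = 516.5212 per 100,000.
Difference = 506.4480 − 516.5212 = -10.0732.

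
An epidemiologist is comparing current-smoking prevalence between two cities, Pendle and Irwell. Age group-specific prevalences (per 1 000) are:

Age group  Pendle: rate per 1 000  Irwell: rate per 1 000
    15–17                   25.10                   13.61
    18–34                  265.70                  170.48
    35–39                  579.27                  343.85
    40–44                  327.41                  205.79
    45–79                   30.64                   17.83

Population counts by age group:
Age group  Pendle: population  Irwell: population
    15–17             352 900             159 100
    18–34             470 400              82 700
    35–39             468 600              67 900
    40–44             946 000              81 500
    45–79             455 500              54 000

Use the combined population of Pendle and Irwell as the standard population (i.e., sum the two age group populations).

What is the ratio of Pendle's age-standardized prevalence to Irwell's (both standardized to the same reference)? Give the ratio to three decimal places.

Combined standard total = 3 138 600; weights = 0.1631, 0.1762, 0.1709, 0.3274, 0.1623.
Pendle: 0.1631×25.10 + 0.1762×265.70 + 0.1709×579.27 + 0.3274×327.41 + 0.1623×30.64 = 262.0955 per 1 000.
Irwell: 0.1631×13.61 + 0.1762×170.48 + 0.1709×343.85 + 0.3274×205.79 + 0.1623×17.83 = 161.3044 per 1 000.
Ratio = 262.0955 ÷ 161.3044 = 1.62485.

1.625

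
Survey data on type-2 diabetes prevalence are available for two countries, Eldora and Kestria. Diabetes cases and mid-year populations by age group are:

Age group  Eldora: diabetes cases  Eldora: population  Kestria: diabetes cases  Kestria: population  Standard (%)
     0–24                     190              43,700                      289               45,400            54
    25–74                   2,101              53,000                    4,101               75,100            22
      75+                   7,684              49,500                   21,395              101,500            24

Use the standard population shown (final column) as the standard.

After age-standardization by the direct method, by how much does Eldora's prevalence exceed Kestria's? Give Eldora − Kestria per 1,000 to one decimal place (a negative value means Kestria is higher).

Age-specific rates per 1,000 for Eldora: 4.348, 39.642, 155.232.
For Kestria: 6.366, 54.607, 210.788.
Standard weights: 0.54, 0.22, 0.24.
Eldora: 0.5400×4.348 + 0.2200×39.642 + 0.2400×155.232 = 48.3247 per 1,000.
Kestria: 0.5400×6.366 + 0.2200×54.607 + 0.2400×210.788 = 66.0402 per 1,000.
Difference = 48.3247 − 66.0402 = -17.7155.

-17.7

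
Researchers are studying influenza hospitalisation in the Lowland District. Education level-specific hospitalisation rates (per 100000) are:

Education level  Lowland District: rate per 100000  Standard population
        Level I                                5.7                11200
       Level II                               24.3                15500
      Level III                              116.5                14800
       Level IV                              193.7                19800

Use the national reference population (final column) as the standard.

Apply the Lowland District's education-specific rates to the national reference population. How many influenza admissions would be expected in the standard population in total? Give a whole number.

Expected influenza admissions = Σ (standard pop × education-specific rate ÷ 100000)
= 11200×5.7/100000 + 15500×24.3/100000 + 14800×116.5/100000 + 19800×193.7/100000
= 0.64 + 3.77 + 17.24 + 38.35 = 60.00.

60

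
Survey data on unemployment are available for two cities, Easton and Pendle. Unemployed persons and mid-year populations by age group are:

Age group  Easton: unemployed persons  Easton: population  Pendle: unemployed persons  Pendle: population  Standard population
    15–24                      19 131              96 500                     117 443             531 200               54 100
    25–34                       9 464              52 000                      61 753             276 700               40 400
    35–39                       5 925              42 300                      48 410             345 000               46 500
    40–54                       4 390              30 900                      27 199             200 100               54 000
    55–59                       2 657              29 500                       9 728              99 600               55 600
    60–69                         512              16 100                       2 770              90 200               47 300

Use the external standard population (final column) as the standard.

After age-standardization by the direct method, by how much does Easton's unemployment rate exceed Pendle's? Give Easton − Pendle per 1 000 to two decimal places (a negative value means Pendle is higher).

-9.90

Age-specific rates per 1 000 for Easton: 198.249, 182.000, 140.071, 142.071, 90.068, 31.801.
For Pendle: 221.090, 223.177, 140.319, 135.927, 97.671, 30.710.
Standard total = 297 900; weights = 0.1816, 0.1356, 0.1561, 0.1813, 0.1866, 0.1588.
Easton: 0.1816×198.249 + 0.1356×182.000 + 0.1561×140.071 + 0.1813×142.071 + 0.1866×90.068 + 0.1588×31.801 = 130.1617 per 1 000.
Pendle: 0.1816×221.090 + 0.1356×223.177 + 0.1561×140.319 + 0.1813×135.927 + 0.1866×97.671 + 0.1588×30.710 = 140.0646 per 1 000.
Difference = 130.1617 − 140.0646 = -9.9029.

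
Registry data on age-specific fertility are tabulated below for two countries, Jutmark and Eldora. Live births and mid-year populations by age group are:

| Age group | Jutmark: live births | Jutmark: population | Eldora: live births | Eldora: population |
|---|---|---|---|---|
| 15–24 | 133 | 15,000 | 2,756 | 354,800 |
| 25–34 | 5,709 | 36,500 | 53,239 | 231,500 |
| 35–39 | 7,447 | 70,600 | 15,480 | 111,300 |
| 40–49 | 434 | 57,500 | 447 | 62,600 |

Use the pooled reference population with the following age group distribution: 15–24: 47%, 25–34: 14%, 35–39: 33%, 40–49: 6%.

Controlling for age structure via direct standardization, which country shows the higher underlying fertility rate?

Eldora

Age-specific rates per 1,000 for Jutmark: 8.867, 156.411, 105.482, 7.548.
For Eldora: 7.768, 229.974, 139.084, 7.141.
Standard weights: 0.47, 0.14, 0.33, 0.06.
Jutmark: 0.4700×8.867 + 0.1400×156.411 + 0.3300×105.482 + 0.0600×7.548 = 61.3267 per 1,000.
Eldora: 0.4700×7.768 + 0.1400×229.974 + 0.3300×139.084 + 0.0600×7.141 = 82.1732 per 1,000.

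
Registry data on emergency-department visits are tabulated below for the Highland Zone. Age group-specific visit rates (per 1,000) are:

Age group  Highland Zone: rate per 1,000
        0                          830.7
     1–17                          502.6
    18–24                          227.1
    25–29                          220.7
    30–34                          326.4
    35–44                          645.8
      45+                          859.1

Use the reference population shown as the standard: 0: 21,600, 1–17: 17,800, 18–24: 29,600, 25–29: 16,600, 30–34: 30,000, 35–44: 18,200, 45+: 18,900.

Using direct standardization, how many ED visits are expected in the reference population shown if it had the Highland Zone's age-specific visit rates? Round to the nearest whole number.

75058

Expected ED visits = Σ (standard pop × age-specific rate ÷ 1,000)
= 21,600×830.7/1,000 + 17,800×502.6/1,000 + 29,600×227.1/1,000 + 16,600×220.7/1,000 + 30,000×326.4/1,000 + 18,200×645.8/1,000 + 18,900×859.1/1,000
= 17943.12 + 8946.28 + 6722.16 + 3663.62 + 9792.00 + 11753.56 + 16236.99 = 75057.73.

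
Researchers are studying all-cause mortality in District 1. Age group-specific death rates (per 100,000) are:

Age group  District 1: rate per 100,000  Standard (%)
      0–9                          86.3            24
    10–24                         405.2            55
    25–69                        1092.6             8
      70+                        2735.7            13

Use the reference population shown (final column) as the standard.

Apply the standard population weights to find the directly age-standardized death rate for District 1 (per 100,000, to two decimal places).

Standard weights: 0.24, 0.55, 0.08, 0.13.
Standardized rate: 0.2400×86.3 + 0.5500×405.2 + 0.0800×1092.6 + 0.1300×2735.7 = 686.6210 per 100,000.

686.62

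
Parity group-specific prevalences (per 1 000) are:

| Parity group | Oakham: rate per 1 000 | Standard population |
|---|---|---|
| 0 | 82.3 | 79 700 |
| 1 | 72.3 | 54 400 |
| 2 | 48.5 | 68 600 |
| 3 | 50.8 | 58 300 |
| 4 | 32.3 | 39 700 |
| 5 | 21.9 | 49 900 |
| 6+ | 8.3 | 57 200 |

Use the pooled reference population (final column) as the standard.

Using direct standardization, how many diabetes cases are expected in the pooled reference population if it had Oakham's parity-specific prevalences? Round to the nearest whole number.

19631

Expected diabetes cases = Σ (standard pop × parity-specific rate ÷ 1 000)
= 79 700×82.3/1 000 + 54 400×72.3/1 000 + 68 600×48.5/1 000 + 58 300×50.8/1 000 + 39 700×32.3/1 000 + 49 900×21.9/1 000 + 57 200×8.3/1 000
= 6559.31 + 3933.12 + 3327.10 + 2961.64 + 1282.31 + 1092.81 + 474.76 = 19631.05.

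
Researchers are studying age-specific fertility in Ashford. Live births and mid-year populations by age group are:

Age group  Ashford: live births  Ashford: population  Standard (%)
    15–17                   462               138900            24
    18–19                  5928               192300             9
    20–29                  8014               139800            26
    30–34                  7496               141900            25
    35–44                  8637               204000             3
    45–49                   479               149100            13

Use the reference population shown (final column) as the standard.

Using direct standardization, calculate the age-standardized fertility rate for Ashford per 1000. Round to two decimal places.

Age-specific rates per 1000 for Ashford: 3.326, 30.827, 57.325, 52.826, 42.338, 3.213.
Standard weights: 0.24, 0.09, 0.26, 0.25, 0.03, 0.13.
Standardized rate: 0.2400×3.326 + 0.0900×30.827 + 0.2600×57.325 + 0.2500×52.826 + 0.0300×42.338 + 0.1300×3.213 = 33.3714 per 1000.

33.37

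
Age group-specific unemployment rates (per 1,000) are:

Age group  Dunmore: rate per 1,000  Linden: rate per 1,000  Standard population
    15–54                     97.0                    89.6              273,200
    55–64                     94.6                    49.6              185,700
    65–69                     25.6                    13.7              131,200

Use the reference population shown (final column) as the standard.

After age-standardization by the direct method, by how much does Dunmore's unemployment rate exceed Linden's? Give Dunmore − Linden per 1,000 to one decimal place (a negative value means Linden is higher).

20.2

Standard total = 590,100; weights = 0.4630, 0.3147, 0.2223.
Dunmore: 0.4630×97.0 + 0.3147×94.6 + 0.2223×25.6 = 80.3700 per 1,000.
Linden: 0.4630×89.6 + 0.3147×49.6 + 0.2223×13.7 = 60.1371 per 1,000.
Difference = 80.3700 − 60.1371 = 20.2329.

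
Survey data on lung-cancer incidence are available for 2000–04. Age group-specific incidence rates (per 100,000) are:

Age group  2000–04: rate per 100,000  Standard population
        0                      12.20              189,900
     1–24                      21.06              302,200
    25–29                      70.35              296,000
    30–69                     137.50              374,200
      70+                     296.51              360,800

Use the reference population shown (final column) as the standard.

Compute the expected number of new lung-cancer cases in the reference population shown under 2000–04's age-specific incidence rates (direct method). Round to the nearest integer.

1879

Expected new lung-cancer cases = Σ (standard pop × age-specific rate ÷ 100,000)
= 189,900×12.20/100,000 + 302,200×21.06/100,000 + 296,000×70.35/100,000 + 374,200×137.50/100,000 + 360,800×296.51/100,000
= 23.17 + 63.64 + 208.24 + 514.52 + 1069.81 = 1879.38.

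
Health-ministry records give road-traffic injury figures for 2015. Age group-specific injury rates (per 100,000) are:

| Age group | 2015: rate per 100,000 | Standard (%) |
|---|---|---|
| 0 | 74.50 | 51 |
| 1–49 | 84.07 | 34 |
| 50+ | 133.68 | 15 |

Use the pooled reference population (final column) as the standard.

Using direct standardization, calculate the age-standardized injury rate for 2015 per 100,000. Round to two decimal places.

86.63

Standard weights: 0.51, 0.34, 0.15.
Standardized rate: 0.5100×74.50 + 0.3400×84.07 + 0.1500×133.68 = 86.6308 per 100,000.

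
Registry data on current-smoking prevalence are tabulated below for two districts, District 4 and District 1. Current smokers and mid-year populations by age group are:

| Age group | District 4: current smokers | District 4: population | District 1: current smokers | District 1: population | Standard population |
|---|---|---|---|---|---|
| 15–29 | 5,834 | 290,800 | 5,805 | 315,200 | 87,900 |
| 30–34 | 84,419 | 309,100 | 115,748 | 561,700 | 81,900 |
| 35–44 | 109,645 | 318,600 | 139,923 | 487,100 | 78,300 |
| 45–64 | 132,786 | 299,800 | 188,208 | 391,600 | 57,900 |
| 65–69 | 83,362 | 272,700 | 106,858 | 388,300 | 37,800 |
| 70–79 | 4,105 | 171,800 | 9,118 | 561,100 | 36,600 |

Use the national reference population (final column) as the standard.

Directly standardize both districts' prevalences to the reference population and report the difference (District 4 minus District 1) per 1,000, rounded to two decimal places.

24.55

Age-specific rates per 1,000 for District 4: 20.062, 273.112, 344.146, 442.915, 305.691, 23.894.
For District 1: 18.417, 206.067, 287.257, 480.613, 275.194, 16.250.
Standard total = 380,400; weights = 0.2311, 0.2153, 0.2058, 0.1522, 0.0994, 0.0962.
District 4: 0.2311×20.062 + 0.2153×273.112 + 0.2058×344.146 + 0.1522×442.915 + 0.0994×305.691 + 0.0962×23.894 = 234.3650 per 1,000.
District 1: 0.2311×18.417 + 0.2153×206.067 + 0.2058×287.257 + 0.1522×480.613 + 0.0994×275.194 + 0.0962×16.250 = 209.8123 per 1,000.
Difference = 234.3650 − 209.8123 = 24.5527.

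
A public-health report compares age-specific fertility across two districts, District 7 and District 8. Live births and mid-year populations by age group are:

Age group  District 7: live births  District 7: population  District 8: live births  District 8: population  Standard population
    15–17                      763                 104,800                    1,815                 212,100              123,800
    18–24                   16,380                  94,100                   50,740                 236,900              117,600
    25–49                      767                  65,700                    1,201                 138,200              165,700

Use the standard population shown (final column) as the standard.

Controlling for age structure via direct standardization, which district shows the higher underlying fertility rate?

District 8

Age-specific rates per 1,000 for District 7: 7.281, 174.070, 11.674.
For District 8: 8.557, 214.183, 8.690.
Standard total = 407,100; weights = 0.3041, 0.2889, 0.4070.
District 7: 0.3041×7.281 + 0.2889×174.070 + 0.4070×11.674 = 57.2498 per 1,000.
District 8: 0.3041×8.557 + 0.2889×214.183 + 0.4070×8.690 = 68.0111 per 1,000.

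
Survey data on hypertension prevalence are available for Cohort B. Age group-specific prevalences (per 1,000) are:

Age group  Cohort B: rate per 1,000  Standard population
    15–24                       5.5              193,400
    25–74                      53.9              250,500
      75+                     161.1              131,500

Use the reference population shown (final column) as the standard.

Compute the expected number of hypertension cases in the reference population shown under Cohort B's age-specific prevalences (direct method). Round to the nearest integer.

Expected hypertension cases = Σ (standard pop × age-specific rate ÷ 1,000)
= 193,400×5.5/1,000 + 250,500×53.9/1,000 + 131,500×161.1/1,000
= 1063.70 + 13501.95 + 21184.65 = 35750.30.

35750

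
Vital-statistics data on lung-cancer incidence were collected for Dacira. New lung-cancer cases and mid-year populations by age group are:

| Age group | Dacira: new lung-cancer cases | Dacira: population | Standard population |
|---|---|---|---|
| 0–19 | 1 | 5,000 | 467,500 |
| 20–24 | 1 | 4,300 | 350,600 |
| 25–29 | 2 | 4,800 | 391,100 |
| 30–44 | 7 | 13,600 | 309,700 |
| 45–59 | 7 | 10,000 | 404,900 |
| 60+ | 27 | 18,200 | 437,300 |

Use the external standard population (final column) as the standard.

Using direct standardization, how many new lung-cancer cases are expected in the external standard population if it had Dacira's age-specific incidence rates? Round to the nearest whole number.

Age-specific rates per 100,000 for Dacira: 20.00, 23.26, 41.67, 51.47, 70.00, 148.35.
Expected new lung-cancer cases = Σ (standard pop × age-specific rate ÷ 100,000)
= 467,500×20.00/100,000 + 350,600×23.26/100,000 + 391,100×41.67/100,000 + 309,700×51.47/100,000 + 404,900×70.00/100,000 + 437,300×148.35/100,000
= 93.50 + 81.53 + 162.96 + 159.40 + 283.43 + 648.74 = 1429.57.

1430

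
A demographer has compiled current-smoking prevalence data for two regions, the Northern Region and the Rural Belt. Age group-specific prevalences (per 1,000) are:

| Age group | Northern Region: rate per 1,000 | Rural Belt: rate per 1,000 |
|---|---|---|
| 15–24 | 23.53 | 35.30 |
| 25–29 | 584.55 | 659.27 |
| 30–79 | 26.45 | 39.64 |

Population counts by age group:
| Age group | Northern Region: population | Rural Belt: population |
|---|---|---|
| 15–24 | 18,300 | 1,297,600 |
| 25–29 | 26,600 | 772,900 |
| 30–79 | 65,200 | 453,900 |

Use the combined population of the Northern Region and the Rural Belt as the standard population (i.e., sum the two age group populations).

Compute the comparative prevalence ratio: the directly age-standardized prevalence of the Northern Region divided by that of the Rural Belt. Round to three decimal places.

0.862

Combined standard total = 2,634,500; weights = 0.4995, 0.3035, 0.1970.
The Northern Region: 0.4995×23.53 + 0.3035×584.55 + 0.1970×26.45 = 194.3599 per 1,000.
The Rural Belt: 0.4995×35.30 + 0.3035×659.27 + 0.1970×39.64 = 225.5133 per 1,000.
Ratio = 194.3599 ÷ 225.5133 = 0.86186.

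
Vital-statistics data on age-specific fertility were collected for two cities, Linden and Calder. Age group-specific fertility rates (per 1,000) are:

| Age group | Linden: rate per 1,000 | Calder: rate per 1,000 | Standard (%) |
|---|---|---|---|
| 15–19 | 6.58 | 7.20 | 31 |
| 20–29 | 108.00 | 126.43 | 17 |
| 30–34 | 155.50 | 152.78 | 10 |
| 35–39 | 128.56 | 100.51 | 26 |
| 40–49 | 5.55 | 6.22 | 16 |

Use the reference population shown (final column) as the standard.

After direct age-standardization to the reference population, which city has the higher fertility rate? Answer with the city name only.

Standard weights: 0.31, 0.17, 0.10, 0.26, 0.16.
Linden: 0.3100×6.58 + 0.1700×108.00 + 0.1000×155.50 + 0.2600×128.56 + 0.1600×5.55 = 70.2634 per 1,000.
Calder: 0.3100×7.20 + 0.1700×126.43 + 0.1000×152.78 + 0.2600×100.51 + 0.1600×6.22 = 66.1309 per 1,000.

Linden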